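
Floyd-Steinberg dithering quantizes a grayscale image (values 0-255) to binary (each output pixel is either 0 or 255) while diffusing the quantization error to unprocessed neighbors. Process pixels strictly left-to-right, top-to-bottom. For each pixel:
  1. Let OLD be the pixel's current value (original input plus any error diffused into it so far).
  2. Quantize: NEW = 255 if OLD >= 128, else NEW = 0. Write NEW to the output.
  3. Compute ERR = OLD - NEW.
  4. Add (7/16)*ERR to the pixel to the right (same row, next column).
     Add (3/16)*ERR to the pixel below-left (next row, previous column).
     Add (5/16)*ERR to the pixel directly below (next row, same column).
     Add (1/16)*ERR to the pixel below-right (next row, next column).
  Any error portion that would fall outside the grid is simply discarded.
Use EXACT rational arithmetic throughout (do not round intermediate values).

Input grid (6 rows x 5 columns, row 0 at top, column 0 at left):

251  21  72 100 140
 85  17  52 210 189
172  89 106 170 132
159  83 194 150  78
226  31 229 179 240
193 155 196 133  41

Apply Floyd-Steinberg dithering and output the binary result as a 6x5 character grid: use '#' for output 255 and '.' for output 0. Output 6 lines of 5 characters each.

(0,0): OLD=251 → NEW=255, ERR=-4
(0,1): OLD=77/4 → NEW=0, ERR=77/4
(0,2): OLD=5147/64 → NEW=0, ERR=5147/64
(0,3): OLD=138429/1024 → NEW=255, ERR=-122691/1024
(0,4): OLD=1434923/16384 → NEW=0, ERR=1434923/16384
(1,0): OLD=5591/64 → NEW=0, ERR=5591/64
(1,1): OLD=38945/512 → NEW=0, ERR=38945/512
(1,2): OLD=1460597/16384 → NEW=0, ERR=1460597/16384
(1,3): OLD=15270385/65536 → NEW=255, ERR=-1441295/65536
(1,4): OLD=208938035/1048576 → NEW=255, ERR=-58448845/1048576
(2,0): OLD=1749499/8192 → NEW=255, ERR=-339461/8192
(2,1): OLD=30622649/262144 → NEW=0, ERR=30622649/262144
(2,2): OLD=778446827/4194304 → NEW=255, ERR=-291100693/4194304
(2,3): OLD=8582114321/67108864 → NEW=0, ERR=8582114321/67108864
(2,4): OLD=181629204535/1073741824 → NEW=255, ERR=-92174960585/1073741824
(3,0): OLD=704448523/4194304 → NEW=255, ERR=-365098997/4194304
(3,1): OLD=2208524271/33554432 → NEW=0, ERR=2208524271/33554432
(3,2): OLD=249522939317/1073741824 → NEW=255, ERR=-24281225803/1073741824
(3,3): OLD=342816785437/2147483648 → NEW=255, ERR=-204791544803/2147483648
(3,4): OLD=599396831505/34359738368 → NEW=0, ERR=599396831505/34359738368
(4,0): OLD=113354439045/536870912 → NEW=255, ERR=-23547643515/536870912
(4,1): OLD=389963798213/17179869184 → NEW=0, ERR=389963798213/17179869184
(4,2): OLD=59950056564907/274877906944 → NEW=255, ERR=-10143809705813/274877906944
(4,3): OLD=593346599023557/4398046511104 → NEW=255, ERR=-528155261307963/4398046511104
(4,4): OLD=13155612661890275/70368744177664 → NEW=255, ERR=-4788417103414045/70368744177664
(5,0): OLD=50453704472431/274877906944 → NEW=255, ERR=-19640161798289/274877906944
(5,1): OLD=266462678946509/2199023255552 → NEW=0, ERR=266462678946509/2199023255552
(5,2): OLD=15226611536026869/70368744177664 → NEW=255, ERR=-2717418229277451/70368744177664
(5,3): OLD=17877068126389883/281474976710656 → NEW=0, ERR=17877068126389883/281474976710656
(5,4): OLD=180216782814928985/4503599627370496 → NEW=0, ERR=180216782814928985/4503599627370496
Row 0: #..#.
Row 1: ...##
Row 2: #.#.#
Row 3: #.##.
Row 4: #.###
Row 5: #.#..

Answer: #..#.
...##
#.#.#
#.##.
#.###
#.#..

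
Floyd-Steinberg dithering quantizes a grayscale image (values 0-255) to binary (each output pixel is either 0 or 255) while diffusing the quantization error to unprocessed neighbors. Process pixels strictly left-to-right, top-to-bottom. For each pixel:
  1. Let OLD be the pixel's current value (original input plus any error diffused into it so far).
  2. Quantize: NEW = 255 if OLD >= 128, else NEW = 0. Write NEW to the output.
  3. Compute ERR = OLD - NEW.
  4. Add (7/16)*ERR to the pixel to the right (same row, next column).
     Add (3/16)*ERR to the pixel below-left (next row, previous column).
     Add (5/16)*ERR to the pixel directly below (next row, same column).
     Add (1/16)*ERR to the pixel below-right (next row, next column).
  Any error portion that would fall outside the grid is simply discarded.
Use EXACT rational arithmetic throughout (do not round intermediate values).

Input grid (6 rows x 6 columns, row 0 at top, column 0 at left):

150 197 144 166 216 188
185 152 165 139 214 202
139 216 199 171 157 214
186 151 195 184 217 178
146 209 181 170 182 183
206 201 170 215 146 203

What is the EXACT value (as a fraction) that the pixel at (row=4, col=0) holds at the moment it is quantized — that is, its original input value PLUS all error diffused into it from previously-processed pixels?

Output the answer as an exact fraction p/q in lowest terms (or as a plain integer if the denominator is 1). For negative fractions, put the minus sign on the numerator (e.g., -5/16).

(0,0): OLD=150 → NEW=255, ERR=-105
(0,1): OLD=2417/16 → NEW=255, ERR=-1663/16
(0,2): OLD=25223/256 → NEW=0, ERR=25223/256
(0,3): OLD=856497/4096 → NEW=255, ERR=-187983/4096
(0,4): OLD=12839895/65536 → NEW=255, ERR=-3871785/65536
(0,5): OLD=170029793/1048576 → NEW=255, ERR=-97357087/1048576
(1,0): OLD=33971/256 → NEW=255, ERR=-31309/256
(1,1): OLD=159589/2048 → NEW=0, ERR=159589/2048
(1,2): OLD=14075849/65536 → NEW=255, ERR=-2635831/65536
(1,3): OLD=26776085/262144 → NEW=0, ERR=26776085/262144
(1,4): OLD=3690116895/16777216 → NEW=255, ERR=-588073185/16777216
(1,5): OLD=41327705897/268435456 → NEW=255, ERR=-27123335383/268435456
(2,0): OLD=3781159/32768 → NEW=0, ERR=3781159/32768
(2,1): OLD=289040285/1048576 → NEW=255, ERR=21653405/1048576
(2,2): OLD=3682395927/16777216 → NEW=255, ERR=-595794153/16777216
(2,3): OLD=23930629407/134217728 → NEW=255, ERR=-10294891233/134217728
(2,4): OLD=429184238301/4294967296 → NEW=0, ERR=429184238301/4294967296
(2,5): OLD=15389844123611/68719476736 → NEW=255, ERR=-2133622444069/68719476736
(3,0): OLD=3790507831/16777216 → NEW=255, ERR=-487682249/16777216
(3,1): OLD=19500410731/134217728 → NEW=255, ERR=-14725109909/134217728
(3,2): OLD=131869369009/1073741824 → NEW=0, ERR=131869369009/1073741824
(3,3): OLD=15824572866131/68719476736 → NEW=255, ERR=-1698893701549/68719476736
(3,4): OLD=124682327368563/549755813888 → NEW=255, ERR=-15505405172877/549755813888
(3,5): OLD=1426757406482653/8796093022208 → NEW=255, ERR=-816246314180387/8796093022208
(4,0): OLD=249849992921/2147483648 → NEW=0, ERR=249849992921/2147483648
Target (4,0): original=146, with diffused error = 249849992921/2147483648

Answer: 249849992921/2147483648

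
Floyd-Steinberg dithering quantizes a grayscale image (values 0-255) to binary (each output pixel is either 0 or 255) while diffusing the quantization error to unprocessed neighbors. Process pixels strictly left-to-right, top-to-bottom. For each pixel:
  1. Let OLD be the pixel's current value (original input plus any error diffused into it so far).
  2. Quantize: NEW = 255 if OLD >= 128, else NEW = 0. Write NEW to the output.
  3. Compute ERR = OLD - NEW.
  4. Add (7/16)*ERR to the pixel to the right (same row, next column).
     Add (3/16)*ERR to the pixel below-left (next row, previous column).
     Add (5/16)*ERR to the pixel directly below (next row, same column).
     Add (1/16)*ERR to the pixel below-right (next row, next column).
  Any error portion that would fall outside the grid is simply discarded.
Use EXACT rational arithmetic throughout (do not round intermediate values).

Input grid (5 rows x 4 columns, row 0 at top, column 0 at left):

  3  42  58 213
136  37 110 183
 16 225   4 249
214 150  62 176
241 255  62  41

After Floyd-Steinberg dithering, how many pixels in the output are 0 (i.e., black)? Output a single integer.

Answer: 10

Derivation:
(0,0): OLD=3 → NEW=0, ERR=3
(0,1): OLD=693/16 → NEW=0, ERR=693/16
(0,2): OLD=19699/256 → NEW=0, ERR=19699/256
(0,3): OLD=1010341/4096 → NEW=255, ERR=-34139/4096
(1,0): OLD=37135/256 → NEW=255, ERR=-28145/256
(1,1): OLD=34921/2048 → NEW=0, ERR=34921/2048
(1,2): OLD=9348765/65536 → NEW=255, ERR=-7362915/65536
(1,3): OLD=142660827/1048576 → NEW=255, ERR=-124726053/1048576
(2,0): OLD=-496749/32768 → NEW=0, ERR=-496749/32768
(2,1): OLD=205268609/1048576 → NEW=255, ERR=-62118271/1048576
(2,2): OLD=-164131355/2097152 → NEW=0, ERR=-164131355/2097152
(2,3): OLD=5723260273/33554432 → NEW=255, ERR=-2833119887/33554432
(3,0): OLD=3324489571/16777216 → NEW=255, ERR=-953700509/16777216
(3,1): OLD=24426465149/268435456 → NEW=0, ERR=24426465149/268435456
(3,2): OLD=248332006531/4294967296 → NEW=0, ERR=248332006531/4294967296
(3,3): OLD=11683614208533/68719476736 → NEW=255, ERR=-5839852359147/68719476736
(4,0): OLD=1032070473063/4294967296 → NEW=255, ERR=-63146187417/4294967296
(4,1): OLD=9768204578485/34359738368 → NEW=255, ERR=1006471294645/34359738368
(4,2): OLD=90860497570325/1099511627776 → NEW=0, ERR=90860497570325/1099511627776
(4,3): OLD=953687915753507/17592186044416 → NEW=0, ERR=953687915753507/17592186044416
Output grid:
  Row 0: ...#  (3 black, running=3)
  Row 1: #.##  (1 black, running=4)
  Row 2: .#.#  (2 black, running=6)
  Row 3: #..#  (2 black, running=8)
  Row 4: ##..  (2 black, running=10)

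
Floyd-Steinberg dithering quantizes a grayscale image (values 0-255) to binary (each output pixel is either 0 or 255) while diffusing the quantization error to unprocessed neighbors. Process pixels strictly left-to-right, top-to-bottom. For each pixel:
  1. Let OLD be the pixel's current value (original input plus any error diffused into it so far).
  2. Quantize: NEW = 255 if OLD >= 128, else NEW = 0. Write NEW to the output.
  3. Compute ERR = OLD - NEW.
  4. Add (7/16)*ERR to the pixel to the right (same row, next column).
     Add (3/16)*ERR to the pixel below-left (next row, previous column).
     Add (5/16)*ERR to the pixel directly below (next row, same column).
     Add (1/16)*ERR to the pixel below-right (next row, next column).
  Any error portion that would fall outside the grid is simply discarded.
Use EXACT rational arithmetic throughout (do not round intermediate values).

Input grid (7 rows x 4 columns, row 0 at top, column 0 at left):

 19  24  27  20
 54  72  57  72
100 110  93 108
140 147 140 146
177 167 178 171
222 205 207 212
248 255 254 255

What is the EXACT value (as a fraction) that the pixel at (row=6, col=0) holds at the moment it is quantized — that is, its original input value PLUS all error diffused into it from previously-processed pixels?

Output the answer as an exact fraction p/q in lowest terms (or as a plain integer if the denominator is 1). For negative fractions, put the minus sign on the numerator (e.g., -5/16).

(0,0): OLD=19 → NEW=0, ERR=19
(0,1): OLD=517/16 → NEW=0, ERR=517/16
(0,2): OLD=10531/256 → NEW=0, ERR=10531/256
(0,3): OLD=155637/4096 → NEW=0, ERR=155637/4096
(1,0): OLD=16895/256 → NEW=0, ERR=16895/256
(1,1): OLD=245497/2048 → NEW=0, ERR=245497/2048
(1,2): OLD=8614253/65536 → NEW=255, ERR=-8097427/65536
(1,3): OLD=33962379/1048576 → NEW=0, ERR=33962379/1048576
(2,0): OLD=4689091/32768 → NEW=255, ERR=-3666749/32768
(2,1): OLD=83321233/1048576 → NEW=0, ERR=83321233/1048576
(2,2): OLD=215414645/2097152 → NEW=0, ERR=215414645/2097152
(2,3): OLD=5212287297/33554432 → NEW=255, ERR=-3344092863/33554432
(3,0): OLD=2012094099/16777216 → NEW=0, ERR=2012094099/16777216
(3,1): OLD=63502945357/268435456 → NEW=255, ERR=-4948095923/268435456
(3,2): OLD=645596129715/4294967296 → NEW=255, ERR=-449620530765/4294967296
(3,3): OLD=5186649648741/68719476736 → NEW=0, ERR=5186649648741/68719476736
(4,0): OLD=906332451543/4294967296 → NEW=255, ERR=-188884208937/4294967296
(4,1): OLD=4462174987781/34359738368 → NEW=255, ERR=-4299558296059/34359738368
(4,2): OLD=113842847528037/1099511627776 → NEW=0, ERR=113842847528037/1099511627776
(4,3): OLD=4104992862314835/17592186044416 → NEW=255, ERR=-381014579011245/17592186044416
(5,0): OLD=101591747437479/549755813888 → NEW=255, ERR=-38595985103961/549755813888
(5,1): OLD=2671299205376625/17592186044416 → NEW=255, ERR=-1814708235949455/17592186044416
(5,2): OLD=1603917898283957/8796093022208 → NEW=255, ERR=-639085822379083/8796093022208
(5,3): OLD=50641906214744277/281474976710656 → NEW=255, ERR=-21134212846473003/281474976710656
(6,0): OLD=58186311899760563/281474976710656 → NEW=255, ERR=-13589807161456717/281474976710656
Target (6,0): original=248, with diffused error = 58186311899760563/281474976710656

Answer: 58186311899760563/281474976710656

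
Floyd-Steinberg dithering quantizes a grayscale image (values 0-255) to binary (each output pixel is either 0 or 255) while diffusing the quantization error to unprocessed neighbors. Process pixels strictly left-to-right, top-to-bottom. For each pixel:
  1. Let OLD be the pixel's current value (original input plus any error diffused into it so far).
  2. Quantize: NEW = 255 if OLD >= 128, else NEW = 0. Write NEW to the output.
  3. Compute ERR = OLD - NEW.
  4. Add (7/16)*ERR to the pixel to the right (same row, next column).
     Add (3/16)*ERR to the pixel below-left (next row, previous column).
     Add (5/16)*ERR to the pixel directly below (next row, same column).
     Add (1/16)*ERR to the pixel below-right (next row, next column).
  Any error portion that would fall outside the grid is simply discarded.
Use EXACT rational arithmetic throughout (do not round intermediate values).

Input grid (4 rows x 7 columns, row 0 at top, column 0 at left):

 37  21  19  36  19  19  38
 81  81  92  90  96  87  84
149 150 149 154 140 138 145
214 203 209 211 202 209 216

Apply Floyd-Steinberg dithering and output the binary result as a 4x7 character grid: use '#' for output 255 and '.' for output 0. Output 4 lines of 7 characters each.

Answer: .......
.#.#.#.
#.#.#.#
#######

Derivation:
(0,0): OLD=37 → NEW=0, ERR=37
(0,1): OLD=595/16 → NEW=0, ERR=595/16
(0,2): OLD=9029/256 → NEW=0, ERR=9029/256
(0,3): OLD=210659/4096 → NEW=0, ERR=210659/4096
(0,4): OLD=2719797/65536 → NEW=0, ERR=2719797/65536
(0,5): OLD=38961523/1048576 → NEW=0, ERR=38961523/1048576
(0,6): OLD=910264869/16777216 → NEW=0, ERR=910264869/16777216
(1,0): OLD=25481/256 → NEW=0, ERR=25481/256
(1,1): OLD=297151/2048 → NEW=255, ERR=-225089/2048
(1,2): OLD=4384683/65536 → NEW=0, ERR=4384683/65536
(1,3): OLD=38097039/262144 → NEW=255, ERR=-28749681/262144
(1,4): OLD=1194018701/16777216 → NEW=0, ERR=1194018701/16777216
(1,5): OLD=19128000029/134217728 → NEW=255, ERR=-15097520611/134217728
(1,6): OLD=116103651859/2147483648 → NEW=0, ERR=116103651859/2147483648
(2,0): OLD=5226405/32768 → NEW=255, ERR=-3129435/32768
(2,1): OLD=97137255/1048576 → NEW=0, ERR=97137255/1048576
(2,2): OLD=3070298869/16777216 → NEW=255, ERR=-1207891211/16777216
(2,3): OLD=14194229389/134217728 → NEW=0, ERR=14194229389/134217728
(2,4): OLD=193877832989/1073741824 → NEW=255, ERR=-79926332131/1073741824
(2,5): OLD=2916018945375/34359738368 → NEW=0, ERR=2916018945375/34359738368
(2,6): OLD=105550052503689/549755813888 → NEW=255, ERR=-34637680037751/549755813888
(3,0): OLD=3381026389/16777216 → NEW=255, ERR=-897163691/16777216
(3,1): OLD=25378643889/134217728 → NEW=255, ERR=-8846876751/134217728
(3,2): OLD=196798276771/1073741824 → NEW=255, ERR=-77005888349/1073741824
(3,3): OLD=834149080261/4294967296 → NEW=255, ERR=-261067580219/4294967296
(3,4): OLD=96024456331861/549755813888 → NEW=255, ERR=-44163276209579/549755813888
(3,5): OLD=808843350820047/4398046511104 → NEW=255, ERR=-312658509511473/4398046511104
(3,6): OLD=11998782399293073/70368744177664 → NEW=255, ERR=-5945247366011247/70368744177664
Row 0: .......
Row 1: .#.#.#.
Row 2: #.#.#.#
Row 3: #######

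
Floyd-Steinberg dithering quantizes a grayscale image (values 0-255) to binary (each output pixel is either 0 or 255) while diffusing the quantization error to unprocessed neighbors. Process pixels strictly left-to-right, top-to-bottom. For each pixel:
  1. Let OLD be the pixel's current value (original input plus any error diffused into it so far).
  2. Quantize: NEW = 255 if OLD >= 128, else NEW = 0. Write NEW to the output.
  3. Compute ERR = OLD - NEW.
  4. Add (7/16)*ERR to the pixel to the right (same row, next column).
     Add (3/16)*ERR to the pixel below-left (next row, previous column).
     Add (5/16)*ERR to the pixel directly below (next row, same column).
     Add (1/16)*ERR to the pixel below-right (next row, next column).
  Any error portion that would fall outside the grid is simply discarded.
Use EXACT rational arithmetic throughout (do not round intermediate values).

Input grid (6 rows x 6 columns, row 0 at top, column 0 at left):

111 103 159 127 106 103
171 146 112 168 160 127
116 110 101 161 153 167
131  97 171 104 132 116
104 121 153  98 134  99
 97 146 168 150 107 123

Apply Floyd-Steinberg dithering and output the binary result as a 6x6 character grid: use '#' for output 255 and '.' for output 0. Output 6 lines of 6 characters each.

Answer: .#.#.#
#.##.#
.#.#.#
#.#.#.
.#.#.#
.##.#.

Derivation:
(0,0): OLD=111 → NEW=0, ERR=111
(0,1): OLD=2425/16 → NEW=255, ERR=-1655/16
(0,2): OLD=29119/256 → NEW=0, ERR=29119/256
(0,3): OLD=724025/4096 → NEW=255, ERR=-320455/4096
(0,4): OLD=4703631/65536 → NEW=0, ERR=4703631/65536
(0,5): OLD=140928745/1048576 → NEW=255, ERR=-126458135/1048576
(1,0): OLD=47691/256 → NEW=255, ERR=-17589/256
(1,1): OLD=229133/2048 → NEW=0, ERR=229133/2048
(1,2): OLD=11492369/65536 → NEW=255, ERR=-5219311/65536
(1,3): OLD=33888637/262144 → NEW=255, ERR=-32958083/262144
(1,4): OLD=1676407831/16777216 → NEW=0, ERR=1676407831/16777216
(1,5): OLD=36913636465/268435456 → NEW=255, ERR=-31537404815/268435456
(2,0): OLD=3784927/32768 → NEW=0, ERR=3784927/32768
(2,1): OLD=184832901/1048576 → NEW=255, ERR=-82553979/1048576
(2,2): OLD=420895183/16777216 → NEW=0, ERR=420895183/16777216
(2,3): OLD=19655434007/134217728 → NEW=255, ERR=-14570086633/134217728
(2,4): OLD=458900118469/4294967296 → NEW=0, ERR=458900118469/4294967296
(2,5): OLD=12594621463731/68719476736 → NEW=255, ERR=-4928845103949/68719476736
(3,0): OLD=2555741679/16777216 → NEW=255, ERR=-1722448401/16777216
(3,1): OLD=5288675139/134217728 → NEW=0, ERR=5288675139/134217728
(3,2): OLD=183399533945/1073741824 → NEW=255, ERR=-90404631175/1073741824
(3,3): OLD=3768731568619/68719476736 → NEW=0, ERR=3768731568619/68719476736
(3,4): OLD=92991122828171/549755813888 → NEW=255, ERR=-47196609713269/549755813888
(3,5): OLD=551555933589317/8796093022208 → NEW=0, ERR=551555933589317/8796093022208
(4,0): OLD=170306388769/2147483648 → NEW=0, ERR=170306388769/2147483648
(4,1): OLD=5009865892653/34359738368 → NEW=255, ERR=-3751867391187/34359738368
(4,2): OLD=100783649974135/1099511627776 → NEW=0, ERR=100783649974135/1099511627776
(4,3): OLD=2355264307058419/17592186044416 → NEW=255, ERR=-2130743134267661/17592186044416
(4,4): OLD=19525118268333603/281474976710656 → NEW=0, ERR=19525118268333603/281474976710656
(4,5): OLD=646616476189111317/4503599627370496 → NEW=255, ERR=-501801428790365163/4503599627370496
(5,0): OLD=55695222875095/549755813888 → NEW=0, ERR=55695222875095/549755813888
(5,1): OLD=3137441321118279/17592186044416 → NEW=255, ERR=-1348566120207801/17592186044416
(5,2): OLD=18798669868387837/140737488355328 → NEW=255, ERR=-17089389662220803/140737488355328
(5,3): OLD=350205007291449647/4503599627370496 → NEW=0, ERR=350205007291449647/4503599627370496
(5,4): OLD=1209091568227688527/9007199254740992 → NEW=255, ERR=-1087744241731264433/9007199254740992
(5,5): OLD=5718747937894444891/144115188075855872 → NEW=0, ERR=5718747937894444891/144115188075855872
Row 0: .#.#.#
Row 1: #.##.#
Row 2: .#.#.#
Row 3: #.#.#.
Row 4: .#.#.#
Row 5: .##.#.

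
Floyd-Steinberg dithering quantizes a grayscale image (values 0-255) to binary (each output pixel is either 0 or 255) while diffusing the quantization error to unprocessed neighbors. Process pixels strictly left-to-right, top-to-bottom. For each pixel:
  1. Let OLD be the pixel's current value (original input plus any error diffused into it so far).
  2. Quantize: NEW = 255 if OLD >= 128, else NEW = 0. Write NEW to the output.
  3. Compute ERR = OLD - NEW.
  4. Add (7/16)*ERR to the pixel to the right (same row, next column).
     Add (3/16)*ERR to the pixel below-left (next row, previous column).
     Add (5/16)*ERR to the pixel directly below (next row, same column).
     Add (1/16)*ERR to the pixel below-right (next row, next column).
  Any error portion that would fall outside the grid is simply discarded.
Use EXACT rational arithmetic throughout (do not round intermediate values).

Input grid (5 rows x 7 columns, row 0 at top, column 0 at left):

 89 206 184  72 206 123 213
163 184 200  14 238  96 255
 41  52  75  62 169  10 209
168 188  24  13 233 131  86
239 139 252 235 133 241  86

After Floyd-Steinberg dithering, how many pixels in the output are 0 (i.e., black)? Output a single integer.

(0,0): OLD=89 → NEW=0, ERR=89
(0,1): OLD=3919/16 → NEW=255, ERR=-161/16
(0,2): OLD=45977/256 → NEW=255, ERR=-19303/256
(0,3): OLD=159791/4096 → NEW=0, ERR=159791/4096
(0,4): OLD=14618953/65536 → NEW=255, ERR=-2092727/65536
(0,5): OLD=114325759/1048576 → NEW=0, ERR=114325759/1048576
(0,6): OLD=4373827321/16777216 → NEW=255, ERR=95637241/16777216
(1,0): OLD=48365/256 → NEW=255, ERR=-16915/256
(1,1): OLD=293627/2048 → NEW=255, ERR=-228613/2048
(1,2): OLD=8800535/65536 → NEW=255, ERR=-7911145/65536
(1,3): OLD=-9783605/262144 → NEW=0, ERR=-9783605/262144
(1,4): OLD=3935502081/16777216 → NEW=255, ERR=-342687999/16777216
(1,5): OLD=16134111057/134217728 → NEW=0, ERR=16134111057/134217728
(1,6): OLD=679006294431/2147483648 → NEW=255, ERR=131397964191/2147483648
(2,0): OLD=-18951/32768 → NEW=0, ERR=-18951/32768
(2,1): OLD=-10381117/1048576 → NEW=0, ERR=-10381117/1048576
(2,2): OLD=318278665/16777216 → NEW=0, ERR=318278665/16777216
(2,3): OLD=6343439105/134217728 → NEW=0, ERR=6343439105/134217728
(2,4): OLD=218507208849/1073741824 → NEW=255, ERR=-55296956271/1073741824
(2,5): OLD=1210498709147/34359738368 → NEW=0, ERR=1210498709147/34359738368
(2,6): OLD=138014625632493/549755813888 → NEW=255, ERR=-2173106908947/549755813888
(3,0): OLD=2784396777/16777216 → NEW=255, ERR=-1493793303/16777216
(3,1): OLD=20061978165/134217728 → NEW=255, ERR=-14163542475/134217728
(3,2): OLD=-8586254417/1073741824 → NEW=0, ERR=-8586254417/1073741824
(3,3): OLD=67862762105/4294967296 → NEW=0, ERR=67862762105/4294967296
(3,4): OLD=128301322848745/549755813888 → NEW=255, ERR=-11886409692695/549755813888
(3,5): OLD=565545926227275/4398046511104 → NEW=255, ERR=-555955934104245/4398046511104
(3,6): OLD=2228040018962325/70368744177664 → NEW=0, ERR=2228040018962325/70368744177664
(4,0): OLD=411006232327/2147483648 → NEW=255, ERR=-136602097913/2147483648
(4,1): OLD=2443982480475/34359738368 → NEW=0, ERR=2443982480475/34359738368
(4,2): OLD=152275381173301/549755813888 → NEW=255, ERR=12087648631861/549755813888
(4,3): OLD=1077536088524759/4398046511104 → NEW=255, ERR=-43965771806761/4398046511104
(4,4): OLD=3488724925678485/35184372088832 → NEW=0, ERR=3488724925678485/35184372088832
(4,5): OLD=280870211396453589/1125899906842624 → NEW=255, ERR=-6234264848415531/1125899906842624
(4,6): OLD=1541516900262841187/18014398509481984 → NEW=0, ERR=1541516900262841187/18014398509481984
Output grid:
  Row 0: .##.#.#  (3 black, running=3)
  Row 1: ###.#.#  (2 black, running=5)
  Row 2: ....#.#  (5 black, running=10)
  Row 3: ##..##.  (3 black, running=13)
  Row 4: #.##.#.  (3 black, running=16)

Answer: 16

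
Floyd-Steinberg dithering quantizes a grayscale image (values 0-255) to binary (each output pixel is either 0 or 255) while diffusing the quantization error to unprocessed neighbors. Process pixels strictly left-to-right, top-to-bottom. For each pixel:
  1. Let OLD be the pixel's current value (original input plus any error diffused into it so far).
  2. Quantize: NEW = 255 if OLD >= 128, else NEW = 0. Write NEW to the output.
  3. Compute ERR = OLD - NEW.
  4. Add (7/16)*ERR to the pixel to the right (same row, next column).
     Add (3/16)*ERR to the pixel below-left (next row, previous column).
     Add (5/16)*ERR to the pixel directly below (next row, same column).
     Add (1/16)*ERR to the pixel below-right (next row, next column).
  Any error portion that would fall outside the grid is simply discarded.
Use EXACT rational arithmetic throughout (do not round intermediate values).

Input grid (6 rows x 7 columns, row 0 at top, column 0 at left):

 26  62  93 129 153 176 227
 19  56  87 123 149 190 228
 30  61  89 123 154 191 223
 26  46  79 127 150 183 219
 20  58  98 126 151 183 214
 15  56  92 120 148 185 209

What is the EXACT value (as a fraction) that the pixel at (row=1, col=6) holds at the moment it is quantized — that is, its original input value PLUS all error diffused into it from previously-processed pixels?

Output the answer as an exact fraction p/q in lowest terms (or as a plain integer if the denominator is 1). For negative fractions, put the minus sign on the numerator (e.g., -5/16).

(0,0): OLD=26 → NEW=0, ERR=26
(0,1): OLD=587/8 → NEW=0, ERR=587/8
(0,2): OLD=16013/128 → NEW=0, ERR=16013/128
(0,3): OLD=376283/2048 → NEW=255, ERR=-145957/2048
(0,4): OLD=3991805/32768 → NEW=0, ERR=3991805/32768
(0,5): OLD=120217323/524288 → NEW=255, ERR=-13476117/524288
(0,6): OLD=1809881197/8388608 → NEW=255, ERR=-329213843/8388608
(1,0): OLD=5233/128 → NEW=0, ERR=5233/128
(1,1): OLD=124823/1024 → NEW=0, ERR=124823/1024
(1,2): OLD=5591779/32768 → NEW=255, ERR=-2764061/32768
(1,3): OLD=12384295/131072 → NEW=0, ERR=12384295/131072
(1,4): OLD=1838213909/8388608 → NEW=255, ERR=-300881131/8388608
(1,5): OLD=11175685797/67108864 → NEW=255, ERR=-5937074523/67108864
(1,6): OLD=188360117515/1073741824 → NEW=255, ERR=-85444047605/1073741824
Target (1,6): original=228, with diffused error = 188360117515/1073741824

Answer: 188360117515/1073741824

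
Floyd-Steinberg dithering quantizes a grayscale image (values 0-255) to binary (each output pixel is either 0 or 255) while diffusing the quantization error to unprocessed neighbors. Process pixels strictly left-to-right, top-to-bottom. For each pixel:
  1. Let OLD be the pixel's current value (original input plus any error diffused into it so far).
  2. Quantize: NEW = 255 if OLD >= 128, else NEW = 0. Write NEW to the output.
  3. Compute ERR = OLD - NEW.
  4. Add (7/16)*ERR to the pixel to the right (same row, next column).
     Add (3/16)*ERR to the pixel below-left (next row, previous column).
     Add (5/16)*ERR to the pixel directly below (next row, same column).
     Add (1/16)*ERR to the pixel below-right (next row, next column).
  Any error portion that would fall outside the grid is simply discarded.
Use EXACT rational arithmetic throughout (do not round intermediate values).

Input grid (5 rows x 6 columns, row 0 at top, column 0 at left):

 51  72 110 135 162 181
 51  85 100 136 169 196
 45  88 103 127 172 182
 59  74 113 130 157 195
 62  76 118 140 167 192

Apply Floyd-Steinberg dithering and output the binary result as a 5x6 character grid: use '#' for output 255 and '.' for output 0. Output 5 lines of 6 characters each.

Answer: ..#.##
.#.#.#
...###
.#.#.#
..#.##

Derivation:
(0,0): OLD=51 → NEW=0, ERR=51
(0,1): OLD=1509/16 → NEW=0, ERR=1509/16
(0,2): OLD=38723/256 → NEW=255, ERR=-26557/256
(0,3): OLD=367061/4096 → NEW=0, ERR=367061/4096
(0,4): OLD=13186259/65536 → NEW=255, ERR=-3525421/65536
(0,5): OLD=165114309/1048576 → NEW=255, ERR=-102272571/1048576
(1,0): OLD=21663/256 → NEW=0, ERR=21663/256
(1,1): OLD=276953/2048 → NEW=255, ERR=-245287/2048
(1,2): OLD=2482509/65536 → NEW=0, ERR=2482509/65536
(1,3): OLD=42993481/262144 → NEW=255, ERR=-23853239/262144
(1,4): OLD=1672575035/16777216 → NEW=0, ERR=1672575035/16777216
(1,5): OLD=55237061165/268435456 → NEW=255, ERR=-13213980115/268435456
(2,0): OLD=1605219/32768 → NEW=0, ERR=1605219/32768
(2,1): OLD=88495089/1048576 → NEW=0, ERR=88495089/1048576
(2,2): OLD=2134293779/16777216 → NEW=0, ERR=2134293779/16777216
(2,3): OLD=23525785147/134217728 → NEW=255, ERR=-10699735493/134217728
(2,4): OLD=658676423729/4294967296 → NEW=255, ERR=-436540236751/4294967296
(2,5): OLD=8822223908455/68719476736 → NEW=255, ERR=-8701242659225/68719476736
(3,0): OLD=1512176051/16777216 → NEW=0, ERR=1512176051/16777216
(3,1): OLD=22376908343/134217728 → NEW=255, ERR=-11848612297/134217728
(3,2): OLD=112162641109/1073741824 → NEW=0, ERR=112162641109/1073741824
(3,3): OLD=9598886745023/68719476736 → NEW=255, ERR=-7924579822657/68719476736
(3,4): OLD=25323027656031/549755813888 → NEW=0, ERR=25323027656031/549755813888
(3,5): OLD=1488572476249649/8796093022208 → NEW=255, ERR=-754431244413391/8796093022208
(4,0): OLD=158085191325/2147483648 → NEW=0, ERR=158085191325/2147483648
(4,1): OLD=3636581852665/34359738368 → NEW=0, ERR=3636581852665/34359738368
(4,2): OLD=186706334205723/1099511627776 → NEW=255, ERR=-93669130877157/1099511627776
(4,3): OLD=1440048454697383/17592186044416 → NEW=0, ERR=1440048454697383/17592186044416
(4,4): OLD=54583064817445655/281474976710656 → NEW=255, ERR=-17193054243771625/281474976710656
(4,5): OLD=636596139802479169/4503599627370496 → NEW=255, ERR=-511821765176997311/4503599627370496
Row 0: ..#.##
Row 1: .#.#.#
Row 2: ...###
Row 3: .#.#.#
Row 4: ..#.##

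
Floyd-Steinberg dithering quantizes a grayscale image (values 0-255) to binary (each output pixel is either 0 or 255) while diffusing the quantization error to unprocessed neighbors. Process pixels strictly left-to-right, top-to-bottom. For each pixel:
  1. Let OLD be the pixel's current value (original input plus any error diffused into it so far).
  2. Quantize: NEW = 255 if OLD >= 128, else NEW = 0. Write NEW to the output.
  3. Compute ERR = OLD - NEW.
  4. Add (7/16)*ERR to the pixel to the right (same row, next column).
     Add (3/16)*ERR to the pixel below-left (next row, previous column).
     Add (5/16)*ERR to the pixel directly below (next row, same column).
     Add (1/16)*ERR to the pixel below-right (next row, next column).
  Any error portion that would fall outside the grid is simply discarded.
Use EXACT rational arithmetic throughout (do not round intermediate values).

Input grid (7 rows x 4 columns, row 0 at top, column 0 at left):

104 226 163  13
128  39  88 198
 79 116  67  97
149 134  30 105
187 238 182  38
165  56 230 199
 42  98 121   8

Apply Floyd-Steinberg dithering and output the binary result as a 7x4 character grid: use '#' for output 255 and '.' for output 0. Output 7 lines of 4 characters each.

(0,0): OLD=104 → NEW=0, ERR=104
(0,1): OLD=543/2 → NEW=255, ERR=33/2
(0,2): OLD=5447/32 → NEW=255, ERR=-2713/32
(0,3): OLD=-12335/512 → NEW=0, ERR=-12335/512
(1,0): OLD=5235/32 → NEW=255, ERR=-2925/32
(1,1): OLD=-1339/256 → NEW=0, ERR=-1339/256
(1,2): OLD=456553/8192 → NEW=0, ERR=456553/8192
(1,3): OLD=27466799/131072 → NEW=255, ERR=-5956561/131072
(2,0): OLD=202567/4096 → NEW=0, ERR=202567/4096
(2,1): OLD=18446909/131072 → NEW=255, ERR=-14976451/131072
(2,2): OLD=6705377/262144 → NEW=0, ERR=6705377/262144
(2,3): OLD=408829213/4194304 → NEW=0, ERR=408829213/4194304
(3,0): OLD=299957015/2097152 → NEW=255, ERR=-234816745/2097152
(3,1): OLD=1919103945/33554432 → NEW=0, ERR=1919103945/33554432
(3,2): OLD=39809225911/536870912 → NEW=0, ERR=39809225911/536870912
(3,3): OLD=1455991021953/8589934592 → NEW=255, ERR=-734442299007/8589934592
(4,0): OLD=87366832779/536870912 → NEW=255, ERR=-49535249781/536870912
(4,1): OLD=955250295521/4294967296 → NEW=255, ERR=-139966364959/4294967296
(4,2): OLD=24527062208257/137438953472 → NEW=255, ERR=-10519870927103/137438953472
(4,3): OLD=-38640434866089/2199023255552 → NEW=0, ERR=-38640434866089/2199023255552
(5,0): OLD=8937404575323/68719476736 → NEW=255, ERR=-8586061992357/68719476736
(5,1): OLD=-63694820700771/2199023255552 → NEW=0, ERR=-63694820700771/2199023255552
(5,2): OLD=206792752434389/1099511627776 → NEW=255, ERR=-73582712648491/1099511627776
(5,3): OLD=5610011959434601/35184372088832 → NEW=255, ERR=-3362002923217559/35184372088832
(6,0): OLD=-87110753148489/35184372088832 → NEW=0, ERR=-87110753148489/35184372088832
(6,1): OLD=38003730352845553/562949953421312 → NEW=0, ERR=38003730352845553/562949953421312
(6,2): OLD=989843463499601735/9007199254740992 → NEW=0, ERR=989843463499601735/9007199254740992
(6,3): OLD=3175672425369145329/144115188075855872 → NEW=0, ERR=3175672425369145329/144115188075855872
Row 0: .##.
Row 1: #..#
Row 2: .#..
Row 3: #..#
Row 4: ###.
Row 5: #.##
Row 6: ....

Answer: .##.
#..#
.#..
#..#
###.
#.##
....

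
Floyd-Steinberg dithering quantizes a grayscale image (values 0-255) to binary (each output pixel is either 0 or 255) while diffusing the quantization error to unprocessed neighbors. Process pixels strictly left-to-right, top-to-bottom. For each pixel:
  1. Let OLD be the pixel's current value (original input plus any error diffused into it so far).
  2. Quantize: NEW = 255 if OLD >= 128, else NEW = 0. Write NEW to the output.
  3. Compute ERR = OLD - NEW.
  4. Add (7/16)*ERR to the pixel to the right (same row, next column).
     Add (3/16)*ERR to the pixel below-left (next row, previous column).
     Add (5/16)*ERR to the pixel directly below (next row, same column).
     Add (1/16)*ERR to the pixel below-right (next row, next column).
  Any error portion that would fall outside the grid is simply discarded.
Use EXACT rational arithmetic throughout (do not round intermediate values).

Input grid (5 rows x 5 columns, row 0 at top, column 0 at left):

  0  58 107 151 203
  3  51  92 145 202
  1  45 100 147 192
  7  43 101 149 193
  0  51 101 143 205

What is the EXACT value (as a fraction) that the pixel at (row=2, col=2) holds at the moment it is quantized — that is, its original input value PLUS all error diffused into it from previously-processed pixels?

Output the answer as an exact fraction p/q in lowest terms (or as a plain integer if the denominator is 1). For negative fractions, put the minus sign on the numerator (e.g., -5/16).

Answer: 85755315/524288

Derivation:
(0,0): OLD=0 → NEW=0, ERR=0
(0,1): OLD=58 → NEW=0, ERR=58
(0,2): OLD=1059/8 → NEW=255, ERR=-981/8
(0,3): OLD=12461/128 → NEW=0, ERR=12461/128
(0,4): OLD=502971/2048 → NEW=255, ERR=-19269/2048
(1,0): OLD=111/8 → NEW=0, ERR=111/8
(1,1): OLD=3341/64 → NEW=0, ERR=3341/64
(1,2): OLD=201517/2048 → NEW=0, ERR=201517/2048
(1,3): OLD=1712479/8192 → NEW=255, ERR=-376481/8192
(1,4): OLD=24253301/131072 → NEW=255, ERR=-9170059/131072
(2,0): OLD=15487/1024 → NEW=0, ERR=15487/1024
(2,1): OLD=2858905/32768 → NEW=0, ERR=2858905/32768
(2,2): OLD=85755315/524288 → NEW=255, ERR=-47938125/524288
Target (2,2): original=100, with diffused error = 85755315/524288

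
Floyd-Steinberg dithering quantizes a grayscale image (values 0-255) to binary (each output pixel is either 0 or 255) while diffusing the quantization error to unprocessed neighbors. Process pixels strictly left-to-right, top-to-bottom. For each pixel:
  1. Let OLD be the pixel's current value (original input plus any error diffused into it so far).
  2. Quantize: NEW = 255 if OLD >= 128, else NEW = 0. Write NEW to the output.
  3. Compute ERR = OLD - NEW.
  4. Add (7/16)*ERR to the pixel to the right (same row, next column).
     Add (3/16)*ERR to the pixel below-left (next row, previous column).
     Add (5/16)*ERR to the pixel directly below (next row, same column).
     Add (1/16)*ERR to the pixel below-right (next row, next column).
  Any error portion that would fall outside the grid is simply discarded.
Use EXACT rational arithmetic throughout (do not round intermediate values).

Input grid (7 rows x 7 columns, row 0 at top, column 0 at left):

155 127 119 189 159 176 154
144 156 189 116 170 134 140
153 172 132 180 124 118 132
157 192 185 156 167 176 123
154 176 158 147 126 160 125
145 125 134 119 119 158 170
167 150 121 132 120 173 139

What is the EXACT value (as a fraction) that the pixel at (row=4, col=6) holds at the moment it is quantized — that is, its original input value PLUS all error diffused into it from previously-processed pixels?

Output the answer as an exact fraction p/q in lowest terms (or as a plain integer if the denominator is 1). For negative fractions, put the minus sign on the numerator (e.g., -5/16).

(0,0): OLD=155 → NEW=255, ERR=-100
(0,1): OLD=333/4 → NEW=0, ERR=333/4
(0,2): OLD=9947/64 → NEW=255, ERR=-6373/64
(0,3): OLD=148925/1024 → NEW=255, ERR=-112195/1024
(0,4): OLD=1819691/16384 → NEW=0, ERR=1819691/16384
(0,5): OLD=58875181/262144 → NEW=255, ERR=-7971539/262144
(0,6): OLD=590122043/4194304 → NEW=255, ERR=-479425477/4194304
(1,0): OLD=8215/64 → NEW=255, ERR=-8105/64
(1,1): OLD=52065/512 → NEW=0, ERR=52065/512
(1,2): OLD=3064309/16384 → NEW=255, ERR=-1113611/16384
(1,3): OLD=4366353/65536 → NEW=0, ERR=4366353/65536
(1,4): OLD=928228307/4194304 → NEW=255, ERR=-141319213/4194304
(1,5): OLD=3196597315/33554432 → NEW=0, ERR=3196597315/33554432
(1,6): OLD=77340732813/536870912 → NEW=255, ERR=-59561349747/536870912
(2,0): OLD=1085371/8192 → NEW=255, ERR=-1003589/8192
(2,1): OLD=33953209/262144 → NEW=255, ERR=-32893511/262144
(2,2): OLD=313358187/4194304 → NEW=0, ERR=313358187/4194304
(2,3): OLD=7480646867/33554432 → NEW=255, ERR=-1075733293/33554432
(2,4): OLD=32607228099/268435456 → NEW=0, ERR=32607228099/268435456
(2,5): OLD=1529068351937/8589934592 → NEW=255, ERR=-661364969023/8589934592
(2,6): OLD=9565808008023/137438953472 → NEW=0, ERR=9565808008023/137438953472
(3,0): OLD=399250955/4194304 → NEW=0, ERR=399250955/4194304
(3,1): OLD=6737207343/33554432 → NEW=255, ERR=-1819172817/33554432
(3,2): OLD=45841833597/268435456 → NEW=255, ERR=-22609207683/268435456
(3,3): OLD=146649430235/1073741824 → NEW=255, ERR=-127154734885/1073741824
(3,4): OLD=18789313942027/137438953472 → NEW=255, ERR=-16257619193333/137438953472
(3,5): OLD=132853942956369/1099511627776 → NEW=0, ERR=132853942956369/1099511627776
(3,6): OLD=3391794088443727/17592186044416 → NEW=255, ERR=-1094213352882353/17592186044416
(4,0): OLD=93190640197/536870912 → NEW=255, ERR=-43711442363/536870912
(4,1): OLD=975763442433/8589934592 → NEW=0, ERR=975763442433/8589934592
(4,2): OLD=21410803637935/137438953472 → NEW=255, ERR=-13636129497425/137438953472
(4,3): OLD=43037854922037/1099511627776 → NEW=0, ERR=43037854922037/1099511627776
(4,4): OLD=1067965519332111/8796093022208 → NEW=0, ERR=1067965519332111/8796093022208
(4,5): OLD=65252213665470351/281474976710656 → NEW=255, ERR=-6523905395746929/281474976710656
(4,6): OLD=463756156817325721/4503599627370496 → NEW=0, ERR=463756156817325721/4503599627370496
Target (4,6): original=125, with diffused error = 463756156817325721/4503599627370496

Answer: 463756156817325721/4503599627370496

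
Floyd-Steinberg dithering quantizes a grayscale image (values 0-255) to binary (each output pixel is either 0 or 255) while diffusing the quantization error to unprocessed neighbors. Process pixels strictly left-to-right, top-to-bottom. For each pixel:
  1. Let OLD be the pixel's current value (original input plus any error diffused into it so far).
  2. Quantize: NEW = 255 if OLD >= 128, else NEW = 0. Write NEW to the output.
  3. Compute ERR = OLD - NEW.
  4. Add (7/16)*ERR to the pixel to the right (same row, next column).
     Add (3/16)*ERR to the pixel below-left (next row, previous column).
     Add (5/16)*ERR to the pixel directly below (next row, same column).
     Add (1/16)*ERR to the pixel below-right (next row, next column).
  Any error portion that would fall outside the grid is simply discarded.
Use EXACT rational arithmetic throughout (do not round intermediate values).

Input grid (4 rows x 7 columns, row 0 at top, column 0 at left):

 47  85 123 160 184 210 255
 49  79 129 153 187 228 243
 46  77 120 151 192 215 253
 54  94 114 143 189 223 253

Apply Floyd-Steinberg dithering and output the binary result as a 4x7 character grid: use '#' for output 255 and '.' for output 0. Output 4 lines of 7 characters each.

Answer: ..#.###
.#.####
..#.###
.#.#.##

Derivation:
(0,0): OLD=47 → NEW=0, ERR=47
(0,1): OLD=1689/16 → NEW=0, ERR=1689/16
(0,2): OLD=43311/256 → NEW=255, ERR=-21969/256
(0,3): OLD=501577/4096 → NEW=0, ERR=501577/4096
(0,4): OLD=15569663/65536 → NEW=255, ERR=-1142017/65536
(0,5): OLD=212206841/1048576 → NEW=255, ERR=-55180039/1048576
(0,6): OLD=3891929807/16777216 → NEW=255, ERR=-386260273/16777216
(1,0): OLD=21371/256 → NEW=0, ERR=21371/256
(1,1): OLD=277213/2048 → NEW=255, ERR=-245027/2048
(1,2): OLD=5203361/65536 → NEW=0, ERR=5203361/65536
(1,3): OLD=56982925/262144 → NEW=255, ERR=-9863795/262144
(1,4): OLD=2732655367/16777216 → NEW=255, ERR=-1545534713/16777216
(1,5): OLD=22259500343/134217728 → NEW=255, ERR=-11966020297/134217728
(1,6): OLD=415562928473/2147483648 → NEW=255, ERR=-132045401767/2147483648
(2,0): OLD=1627087/32768 → NEW=0, ERR=1627087/32768
(2,1): OLD=85396309/1048576 → NEW=0, ERR=85396309/1048576
(2,2): OLD=2783489599/16777216 → NEW=255, ERR=-1494700481/16777216
(2,3): OLD=11804946183/134217728 → NEW=0, ERR=11804946183/134217728
(2,4): OLD=196090885623/1073741824 → NEW=255, ERR=-77713279497/1073741824
(2,5): OLD=4748111563837/34359738368 → NEW=255, ERR=-4013621720003/34359738368
(2,6): OLD=97365935536251/549755813888 → NEW=255, ERR=-42821797005189/549755813888
(3,0): OLD=1422492511/16777216 → NEW=0, ERR=1422492511/16777216
(3,1): OLD=19185526131/134217728 → NEW=255, ERR=-15039994509/134217728
(3,2): OLD=63045360585/1073741824 → NEW=0, ERR=63045360585/1073741824
(3,3): OLD=760358998863/4294967296 → NEW=255, ERR=-334857661617/4294967296
(3,4): OLD=63698896117599/549755813888 → NEW=0, ERR=63698896117599/549755813888
(3,5): OLD=959038344528653/4398046511104 → NEW=255, ERR=-162463515802867/4398046511104
(3,6): OLD=14439432205960979/70368744177664 → NEW=255, ERR=-3504597559343341/70368744177664
Row 0: ..#.###
Row 1: .#.####
Row 2: ..#.###
Row 3: .#.#.##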